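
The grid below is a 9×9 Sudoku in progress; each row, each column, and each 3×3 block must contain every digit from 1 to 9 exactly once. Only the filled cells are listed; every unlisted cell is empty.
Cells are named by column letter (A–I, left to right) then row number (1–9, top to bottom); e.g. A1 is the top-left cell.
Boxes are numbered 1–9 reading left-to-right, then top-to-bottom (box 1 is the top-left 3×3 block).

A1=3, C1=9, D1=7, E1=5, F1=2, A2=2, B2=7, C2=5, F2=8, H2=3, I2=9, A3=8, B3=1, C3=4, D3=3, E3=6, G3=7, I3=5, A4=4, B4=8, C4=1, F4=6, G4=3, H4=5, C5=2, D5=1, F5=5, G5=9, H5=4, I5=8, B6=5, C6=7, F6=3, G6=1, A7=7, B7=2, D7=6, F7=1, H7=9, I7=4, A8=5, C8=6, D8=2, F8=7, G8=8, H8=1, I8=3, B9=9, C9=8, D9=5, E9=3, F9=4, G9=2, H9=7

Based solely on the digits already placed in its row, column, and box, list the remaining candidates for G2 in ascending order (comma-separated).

4,6

Row 2 already contains {2, 3, 5, 7, 8, 9}.
Column G already contains {1, 2, 3, 7, 8, 9}.
Its 3×3 block (box 3) already contains {3, 5, 7, 9}.
Removing those from 1–9 leaves {4, 6} as the candidates for G2.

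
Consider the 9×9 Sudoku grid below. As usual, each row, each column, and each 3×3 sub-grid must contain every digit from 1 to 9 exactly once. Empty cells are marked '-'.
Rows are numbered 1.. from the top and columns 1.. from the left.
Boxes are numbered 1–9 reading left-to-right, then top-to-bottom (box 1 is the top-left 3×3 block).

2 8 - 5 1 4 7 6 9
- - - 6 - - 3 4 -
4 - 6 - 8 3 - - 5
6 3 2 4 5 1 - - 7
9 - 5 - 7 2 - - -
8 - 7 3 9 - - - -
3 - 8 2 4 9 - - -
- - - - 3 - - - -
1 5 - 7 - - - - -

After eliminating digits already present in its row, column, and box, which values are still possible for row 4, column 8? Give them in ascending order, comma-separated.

Row 4 already contains {1, 2, 3, 4, 5, 6, 7}.
Column 8 already contains {4, 6}.
Its 3×3 block (box 6) already contains {7}.
Removing those from 1–9 leaves {8, 9} as the candidates for row 4, column 8.

8,9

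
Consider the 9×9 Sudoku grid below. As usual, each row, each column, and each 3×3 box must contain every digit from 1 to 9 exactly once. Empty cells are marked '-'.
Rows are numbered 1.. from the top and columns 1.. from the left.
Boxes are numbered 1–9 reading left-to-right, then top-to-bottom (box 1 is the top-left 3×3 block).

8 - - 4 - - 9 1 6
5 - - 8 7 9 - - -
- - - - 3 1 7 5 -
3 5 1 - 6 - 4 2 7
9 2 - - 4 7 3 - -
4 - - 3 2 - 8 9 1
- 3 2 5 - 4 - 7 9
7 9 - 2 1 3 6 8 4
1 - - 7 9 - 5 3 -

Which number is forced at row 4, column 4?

Row 4 already contains {1, 2, 3, 4, 5, 6, 7}.
Column 4 already contains {2, 3, 4, 5, 7, 8}.
Its 3×3 block (box 5) already contains {2, 3, 4, 6, 7}.
The only value from 1–9 not eliminated is 9, so row 4, column 4 = 9.

9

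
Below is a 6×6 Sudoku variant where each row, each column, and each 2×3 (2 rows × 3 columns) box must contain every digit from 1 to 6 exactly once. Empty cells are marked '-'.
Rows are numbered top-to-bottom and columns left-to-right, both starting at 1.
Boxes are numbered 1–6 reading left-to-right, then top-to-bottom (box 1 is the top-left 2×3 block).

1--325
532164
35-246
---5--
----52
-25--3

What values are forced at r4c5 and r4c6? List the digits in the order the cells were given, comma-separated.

For r4c5:
  Consider where 3 can go in row 4.
  r4c1 is out (column 1 already has a 3).
  r4c2 is out (column 2 already has a 3).
  r4c3 is out (box 3 already has a 3).
  r4c6 is out (column 6 already has a 3).
  So the only cell in row 4 that can hold 3 is r4c5.
  So r4c5 = 3.
For r4c6:
  Row 4 already contains {5}.
  Column 6 already contains {2, 3, 4, 5, 6}.
  Its 2×3 block (box 4) already contains {2, 4, 5, 6}.
  The only value from 1–6 not eliminated is 1, so r4c6 = 1.

3,1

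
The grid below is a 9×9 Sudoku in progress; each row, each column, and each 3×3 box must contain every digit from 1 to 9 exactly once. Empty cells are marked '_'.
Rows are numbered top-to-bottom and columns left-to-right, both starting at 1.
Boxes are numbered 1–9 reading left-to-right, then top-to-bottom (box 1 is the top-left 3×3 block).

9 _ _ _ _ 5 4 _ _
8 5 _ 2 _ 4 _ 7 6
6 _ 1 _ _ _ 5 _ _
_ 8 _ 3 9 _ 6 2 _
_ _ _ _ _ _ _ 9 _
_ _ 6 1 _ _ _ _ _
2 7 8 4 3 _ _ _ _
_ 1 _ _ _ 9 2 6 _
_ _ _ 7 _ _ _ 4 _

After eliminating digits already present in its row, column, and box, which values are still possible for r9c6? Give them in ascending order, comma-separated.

1,2,6,8

Row 9 already contains {4, 7}.
Column 6 already contains {4, 5, 9}.
Its 3×3 block (box 8) already contains {3, 4, 7, 9}.
Removing those from 1–9 leaves {1, 2, 6, 8} as the candidates for r9c6.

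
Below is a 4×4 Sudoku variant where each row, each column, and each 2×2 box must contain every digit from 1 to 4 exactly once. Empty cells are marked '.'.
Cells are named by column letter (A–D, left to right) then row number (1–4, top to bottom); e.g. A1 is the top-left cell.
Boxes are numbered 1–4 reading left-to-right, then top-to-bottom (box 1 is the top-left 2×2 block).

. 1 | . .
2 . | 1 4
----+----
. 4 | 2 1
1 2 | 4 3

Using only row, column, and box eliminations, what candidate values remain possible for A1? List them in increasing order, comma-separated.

Row 1 already contains {1}.
Column A already contains {1, 2}.
Its 2×2 block (box 1) already contains {1, 2}.
Removing those from 1–4 leaves {3, 4} as the candidates for A1.

3,4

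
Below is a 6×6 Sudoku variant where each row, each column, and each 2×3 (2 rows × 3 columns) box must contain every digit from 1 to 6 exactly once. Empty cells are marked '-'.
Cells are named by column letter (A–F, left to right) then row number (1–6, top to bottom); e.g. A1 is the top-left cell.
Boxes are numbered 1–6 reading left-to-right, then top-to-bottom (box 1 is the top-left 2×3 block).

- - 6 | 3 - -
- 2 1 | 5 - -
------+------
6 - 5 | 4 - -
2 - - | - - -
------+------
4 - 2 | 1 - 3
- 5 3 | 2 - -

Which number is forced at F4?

5

Cell F4 itself could take any of {1, 5, 6} by direct elimination.
Consider where 5 can go in column F.
F1 is out (box 2 already has a 5).
F2 is out (row 2 already has a 5).
F3 is out (row 3 already has a 5).
F6 is out (row 6 already has a 5).
So the only cell in column F that can hold 5 is F4.
Therefore F4 = 5.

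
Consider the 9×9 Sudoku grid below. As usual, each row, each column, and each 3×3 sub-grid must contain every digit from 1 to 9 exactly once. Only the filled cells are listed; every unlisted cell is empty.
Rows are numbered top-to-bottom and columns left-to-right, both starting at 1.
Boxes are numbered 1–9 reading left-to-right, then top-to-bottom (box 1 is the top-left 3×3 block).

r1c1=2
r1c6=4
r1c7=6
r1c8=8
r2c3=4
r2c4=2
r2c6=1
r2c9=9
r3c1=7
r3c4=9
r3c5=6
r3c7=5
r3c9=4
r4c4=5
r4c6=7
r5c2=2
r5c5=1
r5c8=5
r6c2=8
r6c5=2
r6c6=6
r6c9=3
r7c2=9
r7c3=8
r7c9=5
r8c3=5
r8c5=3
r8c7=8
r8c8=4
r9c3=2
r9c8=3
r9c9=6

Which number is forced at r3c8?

Cell r3c8 itself could take any of {1, 2} by direct elimination.
Consider where 2 can go in row 3.
r3c2 is out (column 2 already has a 2).
r3c3 is out (column 3 already has a 2).
r3c6 is out (box 2 already has a 2).
So the only cell in row 3 that can hold 2 is r3c8.
Therefore r3c8 = 2.

2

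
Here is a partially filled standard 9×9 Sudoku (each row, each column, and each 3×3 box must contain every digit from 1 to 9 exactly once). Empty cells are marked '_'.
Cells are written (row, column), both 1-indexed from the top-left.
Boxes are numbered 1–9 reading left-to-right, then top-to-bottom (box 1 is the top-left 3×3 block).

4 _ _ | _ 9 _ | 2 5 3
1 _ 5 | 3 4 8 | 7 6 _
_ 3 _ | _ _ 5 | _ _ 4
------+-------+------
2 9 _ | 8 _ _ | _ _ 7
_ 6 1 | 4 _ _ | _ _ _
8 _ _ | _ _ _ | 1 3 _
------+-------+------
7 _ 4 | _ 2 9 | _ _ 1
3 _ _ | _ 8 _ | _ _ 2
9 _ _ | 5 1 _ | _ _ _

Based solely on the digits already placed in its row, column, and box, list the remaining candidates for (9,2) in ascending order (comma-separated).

Row 9 already contains {1, 5, 9}.
Column 2 already contains {3, 6, 9}.
Its 3×3 block (box 7) already contains {3, 4, 7, 9}.
Removing those from 1–9 leaves {2, 8} as the candidates for (9,2).

2,8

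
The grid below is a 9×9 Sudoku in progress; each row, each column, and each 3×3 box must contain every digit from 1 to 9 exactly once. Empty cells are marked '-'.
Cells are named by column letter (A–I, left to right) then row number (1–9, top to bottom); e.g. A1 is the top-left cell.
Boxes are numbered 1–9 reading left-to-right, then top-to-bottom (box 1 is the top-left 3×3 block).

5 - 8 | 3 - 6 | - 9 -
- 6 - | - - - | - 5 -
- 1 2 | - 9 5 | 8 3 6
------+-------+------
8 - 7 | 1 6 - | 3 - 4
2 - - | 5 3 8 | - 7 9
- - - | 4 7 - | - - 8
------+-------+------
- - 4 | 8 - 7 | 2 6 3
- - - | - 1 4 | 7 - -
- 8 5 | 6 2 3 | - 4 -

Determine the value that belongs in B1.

Cell B1 itself could take any of {4, 7} by direct elimination.
Consider where 7 can go in column B.
B4 is out (row 4 already has a 7).
B5 is out (row 5 already has a 7).
B6 is out (row 6 already has a 7).
B7 is out (row 7 already has a 7).
B8 is out (row 8 already has a 7).
So the only cell in column B that can hold 7 is B1.
Therefore B1 = 7.

7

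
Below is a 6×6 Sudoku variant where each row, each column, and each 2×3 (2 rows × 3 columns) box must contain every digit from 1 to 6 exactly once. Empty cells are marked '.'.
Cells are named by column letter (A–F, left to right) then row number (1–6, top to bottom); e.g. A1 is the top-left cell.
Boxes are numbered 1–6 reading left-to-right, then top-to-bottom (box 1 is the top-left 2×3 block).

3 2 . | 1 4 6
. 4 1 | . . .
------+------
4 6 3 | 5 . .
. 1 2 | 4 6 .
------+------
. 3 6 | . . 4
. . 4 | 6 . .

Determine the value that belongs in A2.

6

Cell A2 itself could take any of {5, 6} by direct elimination.
Consider where 6 can go in box 1.
C1 is out (row 1 already has a 6).
So the only cell in box 1 that can hold 6 is A2.
Therefore A2 = 6.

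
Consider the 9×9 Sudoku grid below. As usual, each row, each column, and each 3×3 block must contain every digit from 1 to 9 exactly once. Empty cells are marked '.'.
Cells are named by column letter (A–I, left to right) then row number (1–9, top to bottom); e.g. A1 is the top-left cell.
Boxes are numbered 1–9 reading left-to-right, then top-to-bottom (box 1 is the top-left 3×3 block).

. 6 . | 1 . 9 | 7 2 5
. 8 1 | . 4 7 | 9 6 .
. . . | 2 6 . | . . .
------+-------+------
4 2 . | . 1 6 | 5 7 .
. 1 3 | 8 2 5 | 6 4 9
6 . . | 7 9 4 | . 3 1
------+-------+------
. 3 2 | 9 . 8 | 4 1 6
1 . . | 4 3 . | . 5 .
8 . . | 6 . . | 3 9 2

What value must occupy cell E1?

8

Row 1 already contains {1, 2, 5, 6, 7, 9}.
Column E already contains {1, 2, 3, 4, 6, 9}.
Its 3×3 block (box 2) already contains {1, 2, 4, 6, 7, 9}.
The only value from 1–9 not eliminated is 8, so E1 = 8.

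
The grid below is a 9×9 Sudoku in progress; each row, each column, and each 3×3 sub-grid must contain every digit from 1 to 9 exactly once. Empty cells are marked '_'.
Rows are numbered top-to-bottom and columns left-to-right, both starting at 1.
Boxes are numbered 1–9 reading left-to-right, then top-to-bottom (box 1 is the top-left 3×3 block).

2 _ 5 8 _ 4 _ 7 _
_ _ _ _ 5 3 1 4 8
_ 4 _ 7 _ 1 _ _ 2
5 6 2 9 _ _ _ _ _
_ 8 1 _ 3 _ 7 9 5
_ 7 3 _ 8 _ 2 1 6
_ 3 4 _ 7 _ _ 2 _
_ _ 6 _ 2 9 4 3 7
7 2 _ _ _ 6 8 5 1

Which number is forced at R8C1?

8

Cell R8C1 itself could take any of {1, 8} by direct elimination.
Consider where 8 can go in row 8.
R8C2 is out (column 2 already has a 8).
R8C4 is out (column 4 already has a 8).
So the only cell in row 8 that can hold 8 is R8C1.
Therefore R8C1 = 8.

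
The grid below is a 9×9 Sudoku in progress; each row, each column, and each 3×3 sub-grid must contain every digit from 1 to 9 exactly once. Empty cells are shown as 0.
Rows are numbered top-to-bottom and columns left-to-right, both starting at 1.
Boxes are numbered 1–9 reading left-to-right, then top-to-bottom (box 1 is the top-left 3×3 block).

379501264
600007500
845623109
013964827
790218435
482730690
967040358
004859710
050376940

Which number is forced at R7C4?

Row 7 already contains {3, 4, 5, 6, 7, 8, 9}.
Column 4 already contains {2, 3, 5, 6, 7, 8, 9}.
Its 3×3 block (box 8) already contains {3, 4, 5, 6, 7, 8, 9}.
The only value from 1–9 not eliminated is 1, so R7C4 = 1.

1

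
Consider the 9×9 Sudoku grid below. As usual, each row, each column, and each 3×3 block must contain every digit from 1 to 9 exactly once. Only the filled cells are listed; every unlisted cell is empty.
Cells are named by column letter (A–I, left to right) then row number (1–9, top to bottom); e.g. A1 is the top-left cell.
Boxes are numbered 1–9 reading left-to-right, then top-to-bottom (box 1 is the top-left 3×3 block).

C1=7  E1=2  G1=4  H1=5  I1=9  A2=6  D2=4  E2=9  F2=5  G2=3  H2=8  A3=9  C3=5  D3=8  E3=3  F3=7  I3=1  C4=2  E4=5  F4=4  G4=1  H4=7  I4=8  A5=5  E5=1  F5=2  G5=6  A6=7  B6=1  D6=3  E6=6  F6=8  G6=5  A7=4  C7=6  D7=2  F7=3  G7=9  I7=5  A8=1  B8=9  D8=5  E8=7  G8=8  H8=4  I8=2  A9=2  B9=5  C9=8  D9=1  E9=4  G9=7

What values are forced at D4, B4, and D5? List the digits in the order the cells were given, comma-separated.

For D4:
  Row 4 already contains {1, 2, 4, 5, 7, 8}.
  Column D already contains {1, 2, 3, 4, 5, 8}.
  Its 3×3 block (box 5) already contains {1, 2, 3, 4, 5, 6, 8}.
  The only value from 1–9 not eliminated is 9, so D4 = 9.
For B4:
  Consider where 6 can go in column B.
  B1 is out (box 1 already has a 6).
  B2 is out (row 2 already has a 6).
  B3 is out (box 1 already has a 6).
  B5 is out (row 5 already has a 6).
  B7 is out (row 7 already has a 6).
  So the only cell in column B that can hold 6 is B4.
  So B4 = 6.
For D5:
  Consider where 7 can go in row 5.
  B5 is out (box 4 already has a 7).
  C5 is out (column C already has a 7).
  H5 is out (column H already has a 7).
  I5 is out (box 6 already has a 7).
  So the only cell in row 5 that can hold 7 is D5.
  So D5 = 7.

9,6,7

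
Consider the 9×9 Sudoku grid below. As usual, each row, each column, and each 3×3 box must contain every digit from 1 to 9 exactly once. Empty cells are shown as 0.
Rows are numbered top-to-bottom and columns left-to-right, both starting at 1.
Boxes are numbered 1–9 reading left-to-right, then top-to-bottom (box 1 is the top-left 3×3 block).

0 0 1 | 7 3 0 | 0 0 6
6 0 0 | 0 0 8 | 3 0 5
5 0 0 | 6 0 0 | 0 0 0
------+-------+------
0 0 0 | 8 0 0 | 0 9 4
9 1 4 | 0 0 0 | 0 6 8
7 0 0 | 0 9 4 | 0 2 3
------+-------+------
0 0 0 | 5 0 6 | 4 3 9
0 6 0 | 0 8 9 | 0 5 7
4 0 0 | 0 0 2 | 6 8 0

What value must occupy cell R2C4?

9

Cell R2C4 itself could take any of {1, 2, 4, 9} by direct elimination.
Consider where 9 can go in box 2.
R1C6 is out (column 6 already has a 9).
R2C5 is out (column 5 already has a 9).
R3C5 is out (column 5 already has a 9).
R3C6 is out (column 6 already has a 9).
So the only cell in box 2 that can hold 9 is R2C4.
Therefore R2C4 = 9.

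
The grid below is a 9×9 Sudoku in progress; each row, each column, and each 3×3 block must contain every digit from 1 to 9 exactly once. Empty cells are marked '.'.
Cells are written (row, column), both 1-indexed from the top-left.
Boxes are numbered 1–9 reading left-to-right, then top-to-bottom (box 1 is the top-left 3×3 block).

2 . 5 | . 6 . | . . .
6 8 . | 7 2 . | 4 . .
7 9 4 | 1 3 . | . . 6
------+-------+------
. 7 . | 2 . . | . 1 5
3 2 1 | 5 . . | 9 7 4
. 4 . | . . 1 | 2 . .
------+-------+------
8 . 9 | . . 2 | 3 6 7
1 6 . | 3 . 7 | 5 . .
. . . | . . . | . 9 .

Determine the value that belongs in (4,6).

Cell (4,6) itself could take any of {3, 4, 6, 8, 9} by direct elimination.
Consider where 3 can go in column 6.
(1,6) is out (box 2 already has a 3).
(2,6) is out (box 2 already has a 3).
(3,6) is out (row 3 already has a 3).
(5,6) is out (row 5 already has a 3).
(9,6) is out (box 8 already has a 3).
So the only cell in column 6 that can hold 3 is (4,6).
Therefore (4,6) = 3.

3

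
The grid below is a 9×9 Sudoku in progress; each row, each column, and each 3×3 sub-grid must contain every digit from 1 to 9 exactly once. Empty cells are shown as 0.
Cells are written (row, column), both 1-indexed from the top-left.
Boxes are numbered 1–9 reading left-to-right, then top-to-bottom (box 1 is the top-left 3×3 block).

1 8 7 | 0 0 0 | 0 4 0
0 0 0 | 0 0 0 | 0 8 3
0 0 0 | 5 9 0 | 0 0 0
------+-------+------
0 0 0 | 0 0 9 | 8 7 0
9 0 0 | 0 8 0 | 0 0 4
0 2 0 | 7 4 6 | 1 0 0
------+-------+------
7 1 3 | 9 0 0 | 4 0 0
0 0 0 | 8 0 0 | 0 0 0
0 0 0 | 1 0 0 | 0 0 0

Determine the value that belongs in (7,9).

Cell (7,9) itself could take any of {2, 5, 6, 8} by direct elimination.
Consider where 8 can go in row 7.
(7,5) is out (column 5 already has a 8).
(7,6) is out (box 8 already has a 8).
(7,8) is out (column 8 already has a 8).
So the only cell in row 7 that can hold 8 is (7,9).
Therefore (7,9) = 8.

8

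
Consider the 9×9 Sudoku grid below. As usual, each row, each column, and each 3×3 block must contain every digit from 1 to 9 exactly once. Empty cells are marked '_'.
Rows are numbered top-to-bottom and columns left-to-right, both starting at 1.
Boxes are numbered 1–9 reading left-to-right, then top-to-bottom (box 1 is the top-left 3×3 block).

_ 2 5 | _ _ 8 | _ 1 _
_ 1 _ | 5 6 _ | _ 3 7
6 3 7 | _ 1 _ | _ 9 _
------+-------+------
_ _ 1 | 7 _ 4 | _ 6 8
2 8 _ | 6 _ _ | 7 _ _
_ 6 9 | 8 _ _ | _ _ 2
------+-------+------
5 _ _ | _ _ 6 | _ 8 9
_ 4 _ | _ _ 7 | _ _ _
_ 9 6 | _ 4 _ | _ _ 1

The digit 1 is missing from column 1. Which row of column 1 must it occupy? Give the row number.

8

Consider where 1 can go in column 1.
r1c1 is out (row 1 already has a 1).
r2c1 is out (row 2 already has a 1).
r4c1 is out (row 4 already has a 1).
r6c1 is out (box 4 already has a 1).
r9c1 is out (row 9 already has a 1).
So the only cell in column 1 that can hold 1 is r8c1.
That is row 8.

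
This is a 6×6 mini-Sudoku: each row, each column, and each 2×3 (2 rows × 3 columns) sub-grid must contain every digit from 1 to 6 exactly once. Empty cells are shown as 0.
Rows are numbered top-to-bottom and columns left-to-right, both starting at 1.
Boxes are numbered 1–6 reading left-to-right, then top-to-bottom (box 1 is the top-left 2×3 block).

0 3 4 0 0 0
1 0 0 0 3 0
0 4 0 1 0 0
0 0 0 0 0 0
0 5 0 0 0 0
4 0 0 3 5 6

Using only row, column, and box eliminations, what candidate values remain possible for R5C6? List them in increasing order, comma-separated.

Row 5 already contains {5}.
Column 6 already contains {6}.
Its 2×3 block (box 6) already contains {3, 5, 6}.
Removing those from 1–6 leaves {1, 2, 4} as the candidates for R5C6.

1,2,4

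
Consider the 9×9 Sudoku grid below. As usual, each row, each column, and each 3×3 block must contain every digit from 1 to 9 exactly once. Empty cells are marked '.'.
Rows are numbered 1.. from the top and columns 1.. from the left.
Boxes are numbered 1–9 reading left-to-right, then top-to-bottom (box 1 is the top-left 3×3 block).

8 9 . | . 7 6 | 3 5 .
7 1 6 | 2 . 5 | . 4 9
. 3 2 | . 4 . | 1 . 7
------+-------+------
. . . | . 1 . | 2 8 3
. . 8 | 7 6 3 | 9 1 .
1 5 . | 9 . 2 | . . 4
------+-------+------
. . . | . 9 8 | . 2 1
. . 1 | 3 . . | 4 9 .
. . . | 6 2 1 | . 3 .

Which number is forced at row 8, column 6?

7

Row 8 already contains {1, 3, 4, 9}.
Column 6 already contains {1, 2, 3, 5, 6, 8}.
Its 3×3 block (box 8) already contains {1, 2, 3, 6, 8, 9}.
The only value from 1–9 not eliminated is 7, so row 8, column 6 = 7.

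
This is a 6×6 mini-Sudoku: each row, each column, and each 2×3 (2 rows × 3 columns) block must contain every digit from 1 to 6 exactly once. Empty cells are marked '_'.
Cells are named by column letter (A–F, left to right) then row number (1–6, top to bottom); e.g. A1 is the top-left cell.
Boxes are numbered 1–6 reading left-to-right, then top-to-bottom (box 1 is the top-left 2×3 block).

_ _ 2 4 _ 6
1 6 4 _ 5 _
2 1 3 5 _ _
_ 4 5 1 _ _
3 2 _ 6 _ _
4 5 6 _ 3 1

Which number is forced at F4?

3

Cell F4 itself could take any of {2, 3} by direct elimination.
Consider where 3 can go in box 4.
E3 is out (row 3 already has a 3).
F3 is out (row 3 already has a 3).
E4 is out (column E already has a 3).
So the only cell in box 4 that can hold 3 is F4.
Therefore F4 = 3.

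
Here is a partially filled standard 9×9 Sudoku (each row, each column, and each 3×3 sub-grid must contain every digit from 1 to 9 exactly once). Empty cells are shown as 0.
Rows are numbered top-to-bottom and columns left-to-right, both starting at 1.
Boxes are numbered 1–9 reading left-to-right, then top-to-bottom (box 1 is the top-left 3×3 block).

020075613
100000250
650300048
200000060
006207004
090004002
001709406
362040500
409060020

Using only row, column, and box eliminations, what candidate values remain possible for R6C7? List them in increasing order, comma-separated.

1,3,7,8

Row 6 already contains {2, 4, 9}.
Column 7 already contains {2, 4, 5, 6}.
Its 3×3 block (box 6) already contains {2, 4, 6}.
Removing those from 1–9 leaves {1, 3, 7, 8} as the candidates for R6C7.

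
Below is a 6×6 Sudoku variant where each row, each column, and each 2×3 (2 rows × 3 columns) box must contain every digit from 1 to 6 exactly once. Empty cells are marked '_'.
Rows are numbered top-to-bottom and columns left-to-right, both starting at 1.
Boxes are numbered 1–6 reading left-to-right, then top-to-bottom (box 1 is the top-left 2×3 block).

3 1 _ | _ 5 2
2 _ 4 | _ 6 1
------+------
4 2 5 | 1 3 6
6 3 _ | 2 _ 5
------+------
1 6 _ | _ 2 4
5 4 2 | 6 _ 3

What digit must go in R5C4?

5

Row 5 already contains {1, 2, 4, 6}.
Column 4 already contains {1, 2, 6}.
Its 2×3 block (box 6) already contains {2, 3, 4, 6}.
The only value from 1–6 not eliminated is 5, so R5C4 = 5.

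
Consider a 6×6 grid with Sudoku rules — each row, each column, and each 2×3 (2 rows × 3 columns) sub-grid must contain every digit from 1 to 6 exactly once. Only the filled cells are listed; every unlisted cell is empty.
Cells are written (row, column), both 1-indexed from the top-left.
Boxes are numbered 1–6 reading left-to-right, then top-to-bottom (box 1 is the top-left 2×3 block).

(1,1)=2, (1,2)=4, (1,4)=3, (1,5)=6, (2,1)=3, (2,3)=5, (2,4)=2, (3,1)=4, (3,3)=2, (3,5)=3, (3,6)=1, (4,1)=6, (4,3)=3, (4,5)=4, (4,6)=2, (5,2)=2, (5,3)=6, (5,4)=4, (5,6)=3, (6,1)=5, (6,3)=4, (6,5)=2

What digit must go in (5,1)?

Row 5 already contains {2, 3, 4, 6}.
Column 1 already contains {2, 3, 4, 5, 6}.
Its 2×3 block (box 5) already contains {2, 4, 5, 6}.
The only value from 1–6 not eliminated is 1, so (5,1) = 1.

1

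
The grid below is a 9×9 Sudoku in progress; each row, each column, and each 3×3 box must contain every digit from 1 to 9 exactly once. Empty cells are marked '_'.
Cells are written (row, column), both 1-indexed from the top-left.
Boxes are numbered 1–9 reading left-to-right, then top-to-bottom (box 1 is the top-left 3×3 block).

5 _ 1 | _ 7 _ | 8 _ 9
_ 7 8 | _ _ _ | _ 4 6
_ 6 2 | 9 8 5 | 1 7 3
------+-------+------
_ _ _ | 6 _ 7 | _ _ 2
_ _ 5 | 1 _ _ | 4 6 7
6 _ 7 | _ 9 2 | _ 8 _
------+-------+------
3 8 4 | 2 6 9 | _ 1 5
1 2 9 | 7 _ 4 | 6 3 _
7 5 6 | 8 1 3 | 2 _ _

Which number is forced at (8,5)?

5

Row 8 already contains {1, 2, 3, 4, 6, 7, 9}.
Column 5 already contains {1, 6, 7, 8, 9}.
Its 3×3 block (box 8) already contains {1, 2, 3, 4, 6, 7, 8, 9}.
The only value from 1–9 not eliminated is 5, so (8,5) = 5.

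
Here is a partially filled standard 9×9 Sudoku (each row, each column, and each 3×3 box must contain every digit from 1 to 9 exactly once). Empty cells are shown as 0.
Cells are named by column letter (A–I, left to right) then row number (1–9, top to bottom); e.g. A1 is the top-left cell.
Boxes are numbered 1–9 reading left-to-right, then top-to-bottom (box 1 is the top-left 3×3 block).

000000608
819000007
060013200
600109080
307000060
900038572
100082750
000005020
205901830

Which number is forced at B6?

Row 6 already contains {2, 3, 5, 7, 8, 9}.
Column B already contains {1, 6}.
Its 3×3 block (box 4) already contains {3, 6, 7, 9}.
The only value from 1–9 not eliminated is 4, so B6 = 4.

4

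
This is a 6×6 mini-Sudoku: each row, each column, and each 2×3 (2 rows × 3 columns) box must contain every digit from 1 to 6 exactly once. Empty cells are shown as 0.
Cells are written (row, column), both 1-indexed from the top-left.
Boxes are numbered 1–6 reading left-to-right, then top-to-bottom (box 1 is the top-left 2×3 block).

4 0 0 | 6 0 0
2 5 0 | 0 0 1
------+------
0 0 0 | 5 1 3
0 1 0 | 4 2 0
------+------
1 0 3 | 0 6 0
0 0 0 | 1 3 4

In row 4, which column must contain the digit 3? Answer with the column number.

Consider where 3 can go in row 4.
(4,3) is out (column 3 already has a 3).
(4,6) is out (column 6 already has a 3).
So the only cell in row 4 that can hold 3 is (4,1).
That is column 1.

1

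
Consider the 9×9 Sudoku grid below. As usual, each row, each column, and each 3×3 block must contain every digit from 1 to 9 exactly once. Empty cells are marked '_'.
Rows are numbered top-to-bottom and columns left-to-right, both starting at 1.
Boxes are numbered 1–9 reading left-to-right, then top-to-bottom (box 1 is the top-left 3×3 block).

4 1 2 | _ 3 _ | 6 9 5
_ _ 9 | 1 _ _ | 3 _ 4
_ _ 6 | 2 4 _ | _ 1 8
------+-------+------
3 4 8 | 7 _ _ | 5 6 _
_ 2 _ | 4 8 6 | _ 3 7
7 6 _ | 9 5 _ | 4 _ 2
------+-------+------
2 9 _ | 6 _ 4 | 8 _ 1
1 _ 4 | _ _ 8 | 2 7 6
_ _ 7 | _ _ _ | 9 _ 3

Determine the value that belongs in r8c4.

3

Cell r8c4 itself could take any of {3, 5} by direct elimination.
Consider where 3 can go in box 8.
r7c5 is out (column 5 already has a 3).
r8c5 is out (column 5 already has a 3).
r9c4 is out (row 9 already has a 3).
r9c5 is out (row 9 already has a 3).
r9c6 is out (row 9 already has a 3).
So the only cell in box 8 that can hold 3 is r8c4.
Therefore r8c4 = 3.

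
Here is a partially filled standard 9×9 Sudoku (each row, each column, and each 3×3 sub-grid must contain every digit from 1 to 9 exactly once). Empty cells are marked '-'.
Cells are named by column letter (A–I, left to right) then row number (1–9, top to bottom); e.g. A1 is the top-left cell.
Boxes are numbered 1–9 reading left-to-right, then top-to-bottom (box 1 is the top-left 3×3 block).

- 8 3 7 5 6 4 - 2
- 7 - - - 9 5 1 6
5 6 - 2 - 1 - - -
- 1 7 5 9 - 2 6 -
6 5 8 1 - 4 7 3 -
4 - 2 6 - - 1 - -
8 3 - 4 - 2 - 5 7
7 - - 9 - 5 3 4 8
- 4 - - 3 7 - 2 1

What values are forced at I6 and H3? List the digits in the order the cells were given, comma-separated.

5,7

For I6:
  Consider where 5 can go in box 6.
  I4 is out (row 4 already has a 5).
  I5 is out (row 5 already has a 5).
  H6 is out (column H already has a 5).
  So the only cell in box 6 that can hold 5 is I6.
  So I6 = 5.
For H3:
  Consider where 7 can go in column H.
  H1 is out (row 1 already has a 7).
  H6 is out (box 6 already has a 7).
  So the only cell in column H that can hold 7 is H3.
  So H3 = 7.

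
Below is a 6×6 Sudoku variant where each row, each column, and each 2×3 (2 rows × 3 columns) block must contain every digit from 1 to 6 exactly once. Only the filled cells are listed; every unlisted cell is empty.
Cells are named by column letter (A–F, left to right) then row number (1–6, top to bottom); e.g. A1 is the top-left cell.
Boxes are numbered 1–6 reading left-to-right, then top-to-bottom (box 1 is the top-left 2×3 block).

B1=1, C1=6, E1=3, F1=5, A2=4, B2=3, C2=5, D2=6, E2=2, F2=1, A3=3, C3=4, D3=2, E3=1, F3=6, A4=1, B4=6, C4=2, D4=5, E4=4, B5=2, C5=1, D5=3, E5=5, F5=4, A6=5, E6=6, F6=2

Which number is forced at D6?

1

Row 6 already contains {2, 5, 6}.
Column D already contains {2, 3, 5, 6}.
Its 2×3 block (box 6) already contains {2, 3, 4, 5, 6}.
The only value from 1–6 not eliminated is 1, so D6 = 1.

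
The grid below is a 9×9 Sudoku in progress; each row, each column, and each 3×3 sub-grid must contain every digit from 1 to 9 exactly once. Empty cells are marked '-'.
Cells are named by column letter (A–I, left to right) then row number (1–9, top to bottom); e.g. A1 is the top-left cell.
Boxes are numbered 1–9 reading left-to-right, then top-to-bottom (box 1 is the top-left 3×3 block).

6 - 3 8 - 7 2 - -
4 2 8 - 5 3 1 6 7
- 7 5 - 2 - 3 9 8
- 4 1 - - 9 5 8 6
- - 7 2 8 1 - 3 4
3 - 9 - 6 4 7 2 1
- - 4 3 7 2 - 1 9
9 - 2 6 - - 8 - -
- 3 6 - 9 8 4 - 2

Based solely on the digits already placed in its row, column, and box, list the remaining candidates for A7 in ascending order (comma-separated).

Row 7 already contains {1, 2, 3, 4, 7, 9}.
Column A already contains {3, 4, 6, 9}.
Its 3×3 block (box 7) already contains {2, 3, 4, 6, 9}.
Removing those from 1–9 leaves {5, 8} as the candidates for A7.

5,8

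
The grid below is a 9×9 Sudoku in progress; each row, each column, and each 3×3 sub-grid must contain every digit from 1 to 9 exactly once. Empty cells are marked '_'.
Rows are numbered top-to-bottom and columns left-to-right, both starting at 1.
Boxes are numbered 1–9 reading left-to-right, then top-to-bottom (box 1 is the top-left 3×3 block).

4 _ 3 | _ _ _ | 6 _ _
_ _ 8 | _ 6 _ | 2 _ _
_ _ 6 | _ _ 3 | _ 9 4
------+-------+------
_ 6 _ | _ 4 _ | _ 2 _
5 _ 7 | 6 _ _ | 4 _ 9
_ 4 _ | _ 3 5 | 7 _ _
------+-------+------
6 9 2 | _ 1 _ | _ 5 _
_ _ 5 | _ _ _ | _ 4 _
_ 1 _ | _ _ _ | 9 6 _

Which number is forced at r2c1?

9

Cell r2c1 itself could take any of {1, 7, 9} by direct elimination.
Consider where 9 can go in box 1.
r1c2 is out (column 2 already has a 9).
r2c2 is out (column 2 already has a 9).
r3c1 is out (row 3 already has a 9).
r3c2 is out (row 3 already has a 9).
So the only cell in box 1 that can hold 9 is r2c1.
Therefore r2c1 = 9.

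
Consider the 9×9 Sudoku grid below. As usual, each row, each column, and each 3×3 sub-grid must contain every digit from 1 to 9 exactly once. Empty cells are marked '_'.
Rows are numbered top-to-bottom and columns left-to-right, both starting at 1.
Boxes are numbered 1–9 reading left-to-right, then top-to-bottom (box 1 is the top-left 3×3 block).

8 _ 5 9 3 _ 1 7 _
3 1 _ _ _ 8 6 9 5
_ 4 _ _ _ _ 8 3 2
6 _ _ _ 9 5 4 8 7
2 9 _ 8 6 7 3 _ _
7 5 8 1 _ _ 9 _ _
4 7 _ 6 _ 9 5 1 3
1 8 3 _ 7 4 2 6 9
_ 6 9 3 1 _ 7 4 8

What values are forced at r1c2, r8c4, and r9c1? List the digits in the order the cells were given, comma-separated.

For r1c2:
  Row 1 already contains {1, 3, 5, 7, 8, 9}.
  Column 2 already contains {1, 4, 5, 6, 7, 8, 9}.
  Its 3×3 block (box 1) already contains {1, 3, 4, 5, 8}.
  The only value from 1–9 not eliminated is 2, so r1c2 = 2.
For r8c4:
  Row 8 already contains {1, 2, 3, 4, 6, 7, 8, 9}.
  Column 4 already contains {1, 3, 6, 8, 9}.
  Its 3×3 block (box 8) already contains {1, 3, 4, 6, 7, 9}.
  The only value from 1–9 not eliminated is 5, so r8c4 = 5.
For r9c1:
  Row 9 already contains {1, 3, 4, 6, 7, 8, 9}.
  Column 1 already contains {1, 2, 3, 4, 6, 7, 8}.
  Its 3×3 block (box 7) already contains {1, 3, 4, 6, 7, 8, 9}.
  The only value from 1–9 not eliminated is 5, so r9c1 = 5.

2,5,5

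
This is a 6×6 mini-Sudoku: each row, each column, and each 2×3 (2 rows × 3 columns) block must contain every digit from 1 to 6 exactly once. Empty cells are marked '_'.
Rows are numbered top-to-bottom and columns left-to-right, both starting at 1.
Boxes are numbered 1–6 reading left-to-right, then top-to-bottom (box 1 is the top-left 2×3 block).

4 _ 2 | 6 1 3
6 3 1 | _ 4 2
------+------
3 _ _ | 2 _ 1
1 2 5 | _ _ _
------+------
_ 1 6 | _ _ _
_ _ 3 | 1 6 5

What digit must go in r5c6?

4

Row 5 already contains {1, 6}.
Column 6 already contains {1, 2, 3, 5}.
Its 2×3 block (box 6) already contains {1, 5, 6}.
The only value from 1–6 not eliminated is 4, so r5c6 = 4.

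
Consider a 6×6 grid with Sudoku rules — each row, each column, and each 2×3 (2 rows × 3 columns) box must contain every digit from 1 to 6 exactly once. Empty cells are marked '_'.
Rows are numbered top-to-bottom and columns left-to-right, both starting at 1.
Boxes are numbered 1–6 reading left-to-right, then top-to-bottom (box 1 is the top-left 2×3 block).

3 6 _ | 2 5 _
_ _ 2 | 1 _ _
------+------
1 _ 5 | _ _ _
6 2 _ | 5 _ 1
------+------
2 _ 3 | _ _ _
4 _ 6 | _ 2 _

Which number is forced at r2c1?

5

Row 2 already contains {1, 2}.
Column 1 already contains {1, 2, 3, 4, 6}.
Its 2×3 block (box 1) already contains {2, 3, 6}.
The only value from 1–6 not eliminated is 5, so r2c1 = 5.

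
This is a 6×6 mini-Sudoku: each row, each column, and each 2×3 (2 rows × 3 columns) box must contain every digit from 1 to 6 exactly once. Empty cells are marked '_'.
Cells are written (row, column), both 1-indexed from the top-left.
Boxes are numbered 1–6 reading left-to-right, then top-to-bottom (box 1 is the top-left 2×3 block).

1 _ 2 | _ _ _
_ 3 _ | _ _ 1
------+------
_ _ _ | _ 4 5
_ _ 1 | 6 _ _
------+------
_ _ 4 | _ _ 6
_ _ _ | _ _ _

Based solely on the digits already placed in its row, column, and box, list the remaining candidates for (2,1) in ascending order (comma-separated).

Row 2 already contains {1, 3}.
Column 1 already contains {1}.
Its 2×3 block (box 1) already contains {1, 2, 3}.
Removing those from 1–6 leaves {4, 5, 6} as the candidates for (2,1).

4,5,6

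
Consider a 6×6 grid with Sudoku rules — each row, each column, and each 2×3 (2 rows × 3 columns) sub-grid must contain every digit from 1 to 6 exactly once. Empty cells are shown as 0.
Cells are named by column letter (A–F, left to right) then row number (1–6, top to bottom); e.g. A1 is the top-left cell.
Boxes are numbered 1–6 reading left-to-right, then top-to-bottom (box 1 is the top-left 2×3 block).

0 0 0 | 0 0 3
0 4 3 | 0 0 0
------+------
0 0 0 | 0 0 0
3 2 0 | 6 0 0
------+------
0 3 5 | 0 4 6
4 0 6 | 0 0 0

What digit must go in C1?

2

Cell C1 itself could take any of {1, 2} by direct elimination.
Consider where 2 can go in column C.
C3 is out (box 3 already has a 2).
C4 is out (row 4 already has a 2).
So the only cell in column C that can hold 2 is C1.
Therefore C1 = 2.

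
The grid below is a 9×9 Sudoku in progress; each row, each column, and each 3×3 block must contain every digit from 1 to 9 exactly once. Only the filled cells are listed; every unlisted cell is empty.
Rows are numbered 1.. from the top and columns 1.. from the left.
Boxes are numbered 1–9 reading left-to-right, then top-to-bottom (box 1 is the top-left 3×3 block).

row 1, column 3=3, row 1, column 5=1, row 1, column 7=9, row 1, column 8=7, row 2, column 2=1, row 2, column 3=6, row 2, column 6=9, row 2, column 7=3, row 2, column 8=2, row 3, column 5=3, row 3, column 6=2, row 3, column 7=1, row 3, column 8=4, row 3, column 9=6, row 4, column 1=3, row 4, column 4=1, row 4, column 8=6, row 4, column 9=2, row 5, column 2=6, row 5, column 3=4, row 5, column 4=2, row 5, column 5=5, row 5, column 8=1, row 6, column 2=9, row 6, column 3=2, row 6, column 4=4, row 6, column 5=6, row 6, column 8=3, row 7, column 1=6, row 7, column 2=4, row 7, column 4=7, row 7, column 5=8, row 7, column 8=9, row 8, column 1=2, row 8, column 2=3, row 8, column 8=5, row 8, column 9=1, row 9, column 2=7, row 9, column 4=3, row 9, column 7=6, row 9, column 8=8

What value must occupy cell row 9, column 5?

Cell row 9, column 5 itself could take any of {2, 4, 9} by direct elimination.
Consider where 2 can go in row 9.
row 9, column 1 is out (column 1 already has a 2).
row 9, column 3 is out (column 3 already has a 2).
row 9, column 6 is out (column 6 already has a 2).
row 9, column 9 is out (column 9 already has a 2).
So the only cell in row 9 that can hold 2 is row 9, column 5.
Therefore row 9, column 5 = 2.

2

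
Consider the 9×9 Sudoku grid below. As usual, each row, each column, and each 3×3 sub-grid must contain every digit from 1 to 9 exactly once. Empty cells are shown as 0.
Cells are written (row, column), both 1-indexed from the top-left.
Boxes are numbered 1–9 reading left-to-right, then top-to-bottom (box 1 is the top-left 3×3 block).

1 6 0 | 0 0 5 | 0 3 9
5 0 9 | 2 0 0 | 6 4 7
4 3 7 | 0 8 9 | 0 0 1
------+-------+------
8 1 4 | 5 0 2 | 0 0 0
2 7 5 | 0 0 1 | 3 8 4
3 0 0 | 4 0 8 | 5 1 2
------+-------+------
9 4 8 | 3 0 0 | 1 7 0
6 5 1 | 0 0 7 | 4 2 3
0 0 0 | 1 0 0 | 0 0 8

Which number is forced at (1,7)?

Cell (1,7) itself could take any of {2, 8} by direct elimination.
Consider where 8 can go in box 3.
(3,7) is out (row 3 already has a 8).
(3,8) is out (row 3 already has a 8).
So the only cell in box 3 that can hold 8 is (1,7).
Therefore (1,7) = 8.

8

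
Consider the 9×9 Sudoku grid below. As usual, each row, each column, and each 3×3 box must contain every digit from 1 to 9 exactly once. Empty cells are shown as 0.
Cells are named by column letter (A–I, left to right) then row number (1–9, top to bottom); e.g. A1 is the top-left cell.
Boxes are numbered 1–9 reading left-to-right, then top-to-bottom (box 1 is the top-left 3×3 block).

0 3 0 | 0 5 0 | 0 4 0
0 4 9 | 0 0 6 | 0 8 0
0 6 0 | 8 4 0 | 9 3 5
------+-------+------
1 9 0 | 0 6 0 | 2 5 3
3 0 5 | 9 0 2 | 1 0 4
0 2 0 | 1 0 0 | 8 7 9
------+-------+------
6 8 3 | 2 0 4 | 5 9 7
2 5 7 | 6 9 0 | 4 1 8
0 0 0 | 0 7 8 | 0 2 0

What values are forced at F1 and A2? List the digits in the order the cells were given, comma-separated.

For F1:
  Consider where 9 can go in row 1.
  A1 is out (box 1 already has a 9).
  C1 is out (column C already has a 9).
  D1 is out (column D already has a 9).
  G1 is out (column G already has a 9).
  I1 is out (column I already has a 9).
  So the only cell in row 1 that can hold 9 is F1.
  So F1 = 9.
For A2:
  Consider where 5 can go in column A.
  A1 is out (row 1 already has a 5).
  A3 is out (row 3 already has a 5).
  A6 is out (box 4 already has a 5).
  A9 is out (box 7 already has a 5).
  So the only cell in column A that can hold 5 is A2.
  So A2 = 5.

9,5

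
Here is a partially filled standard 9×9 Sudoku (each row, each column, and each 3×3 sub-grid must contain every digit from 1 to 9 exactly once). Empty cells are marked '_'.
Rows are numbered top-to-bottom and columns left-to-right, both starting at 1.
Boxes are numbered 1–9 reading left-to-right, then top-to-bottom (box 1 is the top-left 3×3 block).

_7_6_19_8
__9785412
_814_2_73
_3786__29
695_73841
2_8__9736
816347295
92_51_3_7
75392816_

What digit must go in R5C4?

2

Row 5 already contains {1, 3, 4, 5, 6, 7, 8, 9}.
Column 4 already contains {3, 4, 5, 6, 7, 8, 9}.
Its 3×3 block (box 5) already contains {3, 6, 7, 8, 9}.
The only value from 1–9 not eliminated is 2, so R5C4 = 2.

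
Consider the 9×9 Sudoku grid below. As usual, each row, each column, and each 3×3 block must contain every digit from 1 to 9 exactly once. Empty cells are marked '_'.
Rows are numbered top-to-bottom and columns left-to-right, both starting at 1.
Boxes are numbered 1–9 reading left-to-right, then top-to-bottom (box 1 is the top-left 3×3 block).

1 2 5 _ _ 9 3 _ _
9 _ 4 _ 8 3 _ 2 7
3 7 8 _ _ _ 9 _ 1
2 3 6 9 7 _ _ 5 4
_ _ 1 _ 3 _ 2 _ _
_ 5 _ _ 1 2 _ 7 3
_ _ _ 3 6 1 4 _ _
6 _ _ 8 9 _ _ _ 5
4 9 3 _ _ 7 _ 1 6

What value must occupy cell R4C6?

Row 4 already contains {2, 3, 4, 5, 6, 7, 9}.
Column 6 already contains {1, 2, 3, 7, 9}.
Its 3×3 block (box 5) already contains {1, 2, 3, 7, 9}.
The only value from 1–9 not eliminated is 8, so R4C6 = 8.

8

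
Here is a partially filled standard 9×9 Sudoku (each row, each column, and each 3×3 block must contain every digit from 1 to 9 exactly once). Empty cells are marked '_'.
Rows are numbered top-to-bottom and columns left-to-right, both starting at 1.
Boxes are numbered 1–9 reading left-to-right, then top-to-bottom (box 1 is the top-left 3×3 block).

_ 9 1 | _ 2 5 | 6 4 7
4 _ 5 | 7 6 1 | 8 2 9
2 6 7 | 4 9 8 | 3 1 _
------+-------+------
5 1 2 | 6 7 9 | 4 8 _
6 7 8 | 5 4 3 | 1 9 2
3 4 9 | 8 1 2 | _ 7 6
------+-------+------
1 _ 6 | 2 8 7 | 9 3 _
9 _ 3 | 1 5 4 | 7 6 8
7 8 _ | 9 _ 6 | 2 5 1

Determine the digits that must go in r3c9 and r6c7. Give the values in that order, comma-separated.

For r3c9:
  Row 3 already contains {1, 2, 3, 4, 6, 7, 8, 9}.
  Column 9 already contains {1, 2, 6, 7, 8, 9}.
  Its 3×3 block (box 3) already contains {1, 2, 3, 4, 6, 7, 8, 9}.
  The only value from 1–9 not eliminated is 5, so r3c9 = 5.
For r6c7:
  Row 6 already contains {1, 2, 3, 4, 6, 7, 8, 9}.
  Column 7 already contains {1, 2, 3, 4, 6, 7, 8, 9}.
  Its 3×3 block (box 6) already contains {1, 2, 4, 6, 7, 8, 9}.
  The only value from 1–9 not eliminated is 5, so r6c7 = 5.

5,5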